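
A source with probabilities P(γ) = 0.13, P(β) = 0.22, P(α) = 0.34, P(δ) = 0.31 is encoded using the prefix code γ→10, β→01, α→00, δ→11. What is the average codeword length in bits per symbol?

L̄ = Σ pᵢ·ℓᵢ = 0.13·2 + 0.22·2 + 0.34·2 + 0.31·2 = 2 bits/symbol.

2 bits/symbol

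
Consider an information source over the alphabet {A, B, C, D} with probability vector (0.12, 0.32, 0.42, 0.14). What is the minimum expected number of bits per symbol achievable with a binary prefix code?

Repeatedly combine the two least-probable nodes; the expected code length is the sum of the merged weights.
merge 3/25 + 7/50 → 13/50
merge 13/50 + 8/25 → 29/50
merge 21/50 + 29/50 → 1
L = 13/50 + 29/50 + 1 = 46/25 = 1.84 bits/symbol.

1.84 bits/symbol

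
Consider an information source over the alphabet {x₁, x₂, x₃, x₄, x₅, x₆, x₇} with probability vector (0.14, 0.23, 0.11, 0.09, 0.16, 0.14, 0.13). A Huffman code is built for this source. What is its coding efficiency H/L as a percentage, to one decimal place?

Entropy H = −Σ p log₂ p ≈ 2.7505 bits.
Huffman merges: 9/100+11/100→1/5; 13/100+7/50→27/100; 7/50+4/25→3/10; 1/5+23/100→43/100; 27/100+3/10→57/100; 43/100+57/100→1. L = 277/100 ≈ 2.7700.
Efficiency = H/L = 2.7505/2.7700 = 99.3%.

99.3%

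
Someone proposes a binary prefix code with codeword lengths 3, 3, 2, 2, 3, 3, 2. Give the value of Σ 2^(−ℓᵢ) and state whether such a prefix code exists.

With common denominator 2^3 = 8: Σ 2^(−ℓᵢ) = 1/8 + 1/8 + 2/8 + 2/8 + 1/8 + 1/8 + 2/8 = 10/8 = 1.25.
Kraft's inequality requires Σ ≤ 1; here Σ = 1.25 > 1, so no such prefix code exists.

1.25; no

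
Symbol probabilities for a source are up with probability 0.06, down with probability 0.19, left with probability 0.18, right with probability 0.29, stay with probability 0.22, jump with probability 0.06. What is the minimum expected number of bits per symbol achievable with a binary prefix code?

Repeatedly combine the two least-probable nodes; the expected code length is the sum of the merged weights.
merge 3/50 + 3/50 → 3/25
merge 3/25 + 9/50 → 3/10
merge 19/100 + 11/50 → 41/100
merge 29/100 + 3/10 → 59/100
merge 41/100 + 59/100 → 1
L = 3/25 + 3/10 + 41/100 + 59/100 + 1 = 121/50 = 2.42 bits/symbol.

2.42 bits/symbol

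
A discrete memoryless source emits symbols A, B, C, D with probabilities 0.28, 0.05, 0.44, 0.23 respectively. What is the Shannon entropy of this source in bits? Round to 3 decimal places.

1.739 bits

H = −Σ pᵢ log₂ pᵢ.
−0.28·log₂(0.28) = 0.5142
−0.05·log₂(0.05) = 0.2161
−0.44·log₂(0.44) = 0.5211
−0.23·log₂(0.23) = 0.4877
Sum ≈ 1.7391 → 1.739 bits.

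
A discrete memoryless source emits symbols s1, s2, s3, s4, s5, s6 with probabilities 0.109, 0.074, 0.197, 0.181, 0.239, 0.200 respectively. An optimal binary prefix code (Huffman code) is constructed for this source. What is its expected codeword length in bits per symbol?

Repeatedly combine the two least-probable nodes; the expected code length is the sum of the merged weights.
merge 37/500 + 109/1000 → 183/1000
merge 181/1000 + 183/1000 → 91/250
merge 197/1000 + 1/5 → 397/1000
merge 239/1000 + 91/250 → 603/1000
merge 397/1000 + 603/1000 → 1
L = 183/1000 + 91/250 + 397/1000 + 603/1000 + 1 = 2547/1000 = 2.547 bits/symbol.

2.547 bits/symbol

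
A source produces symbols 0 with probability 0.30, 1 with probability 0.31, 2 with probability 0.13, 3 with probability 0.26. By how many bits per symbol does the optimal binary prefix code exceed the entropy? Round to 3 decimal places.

0.067 bits

Entropy H = −Σ p log₂ p ≈ 1.9328 bits.
Huffman merges: 13/100+13/50→39/100; 3/10+31/100→61/100; 39/100+61/100→1. L = 2 ≈ 2.0000.
L − H = 2.0000 − 1.9328 = 0.067 bits.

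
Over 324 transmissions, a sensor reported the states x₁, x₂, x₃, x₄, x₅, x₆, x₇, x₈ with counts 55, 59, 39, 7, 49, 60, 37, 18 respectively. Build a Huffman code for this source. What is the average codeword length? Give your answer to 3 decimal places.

Probabilities are the counts divided by 324.
Repeatedly combine the two least-probable nodes; the expected code length is the sum of the merged weights.
merge 7/324 + 1/18 → 25/324
merge 25/324 + 37/324 → 31/162
merge 13/108 + 49/324 → 22/81
merge 55/324 + 59/324 → 19/54
merge 5/27 + 31/162 → 61/162
merge 22/81 + 19/54 → 101/162
merge 61/162 + 101/162 → 1
L = 25/324 + 31/162 + 22/81 + 19/54 + 61/162 + 101/162 + 1 = 937/324 ≈ 2.892 bits/symbol.

2.892 bits/symbol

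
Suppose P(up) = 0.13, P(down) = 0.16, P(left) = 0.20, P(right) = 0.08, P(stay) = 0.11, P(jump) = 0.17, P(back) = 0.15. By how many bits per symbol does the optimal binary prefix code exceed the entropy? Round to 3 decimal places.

Entropy H = −Σ p log₂ p ≈ 2.7570 bits.
Huffman merges: 2/25+11/100→19/100; 13/100+3/20→7/25; 4/25+17/100→33/100; 19/100+1/5→39/100; 7/25+33/100→61/100; 39/100+61/100→1. L = 14/5 ≈ 2.8000.
L − H = 2.8000 − 2.7570 = 0.043 bits.

0.043 bits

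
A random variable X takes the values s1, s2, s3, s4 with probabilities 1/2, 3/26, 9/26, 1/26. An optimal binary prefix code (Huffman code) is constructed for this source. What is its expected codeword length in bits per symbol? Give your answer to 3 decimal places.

1.654 bits/symbol

Repeatedly combine the two least-probable nodes; the expected code length is the sum of the merged weights.
merge 1/26 + 3/26 → 2/13
merge 2/13 + 9/26 → 1/2
merge 1/2 + 1/2 → 1
L = 2/13 + 1/2 + 1 = 43/26 ≈ 1.654 bits/symbol.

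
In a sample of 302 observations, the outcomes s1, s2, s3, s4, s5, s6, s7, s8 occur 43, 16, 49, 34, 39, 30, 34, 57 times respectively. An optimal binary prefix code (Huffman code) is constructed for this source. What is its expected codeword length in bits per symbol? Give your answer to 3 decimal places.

Probabilities are the counts divided by 302.
Repeatedly combine the two least-probable nodes; the expected code length is the sum of the merged weights.
merge 8/151 + 15/151 → 23/151
merge 17/151 + 17/151 → 34/151
merge 39/302 + 43/302 → 41/151
merge 23/151 + 49/302 → 95/302
merge 57/302 + 34/151 → 125/302
merge 41/151 + 95/302 → 177/302
merge 125/302 + 177/302 → 1
L = 23/151 + 34/151 + 41/151 + 95/302 + 125/302 + 177/302 + 1 = 895/302 ≈ 2.964 bits/symbol.

2.964 bits/symbol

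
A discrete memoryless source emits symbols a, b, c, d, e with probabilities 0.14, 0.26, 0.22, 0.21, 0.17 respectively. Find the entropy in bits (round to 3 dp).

H = −Σ pᵢ log₂ pᵢ.
−0.14·log₂(0.14) = 0.3971
−0.26·log₂(0.26) = 0.5053
−0.22·log₂(0.22) = 0.4806
−0.21·log₂(0.21) = 0.4728
−0.17·log₂(0.17) = 0.4346
Sum ≈ 2.2904 → 2.290 bits.

2.290 bits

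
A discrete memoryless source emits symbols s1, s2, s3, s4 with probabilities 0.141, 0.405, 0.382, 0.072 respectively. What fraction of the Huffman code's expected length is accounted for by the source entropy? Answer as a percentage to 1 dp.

95.7%

Entropy H = −Σ p log₂ p ≈ 1.7303 bits.
Huffman merges: 9/125+141/1000→213/1000; 213/1000+191/500→119/200; 81/200+119/200→1. L = 226/125 ≈ 1.8080.
Efficiency = H/L = 1.7303/1.8080 = 95.7%.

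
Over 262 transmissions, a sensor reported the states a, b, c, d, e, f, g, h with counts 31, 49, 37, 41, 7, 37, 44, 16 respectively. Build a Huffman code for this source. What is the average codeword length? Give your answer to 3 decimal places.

2.901 bits/symbol

Probabilities are the counts divided by 262.
Repeatedly combine the two least-probable nodes; the expected code length is the sum of the merged weights.
merge 7/262 + 8/131 → 23/262
merge 23/262 + 31/262 → 27/131
merge 37/262 + 37/262 → 37/131
merge 41/262 + 22/131 → 85/262
merge 49/262 + 27/131 → 103/262
merge 37/131 + 85/262 → 159/262
merge 103/262 + 159/262 → 1
L = 23/262 + 27/131 + 37/131 + 85/262 + 103/262 + 159/262 + 1 = 380/131 ≈ 2.901 bits/symbol.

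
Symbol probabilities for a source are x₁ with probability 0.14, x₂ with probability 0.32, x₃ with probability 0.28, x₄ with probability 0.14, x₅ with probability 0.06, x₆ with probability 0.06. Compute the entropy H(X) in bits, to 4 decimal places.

2.3215 bits

H = −Σ pᵢ log₂ pᵢ.
−0.14·log₂(0.14) = 0.3971
−0.32·log₂(0.32) = 0.5260
−0.28·log₂(0.28) = 0.5142
−0.14·log₂(0.14) = 0.3971
−0.06·log₂(0.06) = 0.2435
−0.06·log₂(0.06) = 0.2435
Sum ≈ 2.3215 → 2.3215 bits.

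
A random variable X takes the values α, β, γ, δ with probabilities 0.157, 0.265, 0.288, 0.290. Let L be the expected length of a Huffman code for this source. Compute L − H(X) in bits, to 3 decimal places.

Entropy H = −Σ p log₂ p ≈ 1.9622 bits.
Huffman merges: 157/1000+53/200→211/500; 36/125+29/100→289/500; 211/500+289/500→1. L = 2 ≈ 2.0000.
L − H = 2.0000 − 1.9622 = 0.038 bits.

0.038 bits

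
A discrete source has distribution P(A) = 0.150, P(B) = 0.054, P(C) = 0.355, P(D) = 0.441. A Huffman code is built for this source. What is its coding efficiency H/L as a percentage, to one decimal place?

95.8%

Entropy H = −Σ p log₂ p ≈ 1.6892 bits.
Huffman merges: 27/500+3/20→51/250; 51/250+71/200→559/1000; 441/1000+559/1000→1. L = 1763/1000 ≈ 1.7630.
Efficiency = H/L = 1.6892/1.7630 = 95.8%.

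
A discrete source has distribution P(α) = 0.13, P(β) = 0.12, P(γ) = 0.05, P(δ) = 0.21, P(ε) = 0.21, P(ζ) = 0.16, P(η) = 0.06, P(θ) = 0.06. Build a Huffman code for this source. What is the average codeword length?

2.86 bits/symbol

Repeatedly combine the two least-probable nodes; the expected code length is the sum of the merged weights.
merge 1/20 + 3/50 → 11/100
merge 3/50 + 11/100 → 17/100
merge 3/25 + 13/100 → 1/4
merge 4/25 + 17/100 → 33/100
merge 21/100 + 21/100 → 21/50
merge 1/4 + 33/100 → 29/50
merge 21/50 + 29/50 → 1
L = 11/100 + 17/100 + 1/4 + 33/100 + 21/50 + 29/50 + 1 = 143/50 = 2.86 bits/symbol.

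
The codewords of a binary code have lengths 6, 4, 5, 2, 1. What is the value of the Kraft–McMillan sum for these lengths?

0.859375

With common denominator 2^6 = 64: Σ 2^(−ℓᵢ) = 1/64 + 4/64 + 2/64 + 16/64 + 32/64 = 55/64 = 0.859375.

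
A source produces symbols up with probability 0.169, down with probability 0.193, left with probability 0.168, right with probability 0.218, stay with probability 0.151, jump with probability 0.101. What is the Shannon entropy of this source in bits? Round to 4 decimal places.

H = −Σ pᵢ log₂ pᵢ.
−0.169·log₂(0.169) = 0.4335
−0.193·log₂(0.193) = 0.4581
−0.168·log₂(0.168) = 0.4323
−0.218·log₂(0.218) = 0.4791
−0.151·log₂(0.151) = 0.4118
−0.101·log₂(0.101) = 0.3341
Sum ≈ 2.5488 → 2.5488 bits.

2.5488 bits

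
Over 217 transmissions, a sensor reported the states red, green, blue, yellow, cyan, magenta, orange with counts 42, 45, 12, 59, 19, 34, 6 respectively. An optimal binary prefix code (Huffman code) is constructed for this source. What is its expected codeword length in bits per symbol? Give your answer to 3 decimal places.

2.581 bits/symbol

Probabilities are the counts divided by 217.
Repeatedly combine the two least-probable nodes; the expected code length is the sum of the merged weights.
merge 6/217 + 12/217 → 18/217
merge 18/217 + 19/217 → 37/217
merge 34/217 + 37/217 → 71/217
merge 6/31 + 45/217 → 87/217
merge 59/217 + 71/217 → 130/217
merge 87/217 + 130/217 → 1
L = 18/217 + 37/217 + 71/217 + 87/217 + 130/217 + 1 = 80/31 ≈ 2.581 bits/symbol.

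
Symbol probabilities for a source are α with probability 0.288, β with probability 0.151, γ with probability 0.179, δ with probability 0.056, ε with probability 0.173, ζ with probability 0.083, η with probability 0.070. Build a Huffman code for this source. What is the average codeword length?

2.659 bits/symbol

Repeatedly combine the two least-probable nodes; the expected code length is the sum of the merged weights.
merge 7/125 + 7/100 → 63/500
merge 83/1000 + 63/500 → 209/1000
merge 151/1000 + 173/1000 → 81/250
merge 179/1000 + 209/1000 → 97/250
merge 36/125 + 81/250 → 153/250
merge 97/250 + 153/250 → 1
L = 63/500 + 209/1000 + 81/250 + 97/250 + 153/250 + 1 = 2659/1000 = 2.659 bits/symbol.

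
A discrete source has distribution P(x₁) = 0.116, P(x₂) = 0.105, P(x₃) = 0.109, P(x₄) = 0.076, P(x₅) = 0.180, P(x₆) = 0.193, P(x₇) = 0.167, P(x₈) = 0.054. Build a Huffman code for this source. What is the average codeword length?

2.937 bits/symbol

Repeatedly combine the two least-probable nodes; the expected code length is the sum of the merged weights.
merge 27/500 + 19/250 → 13/100
merge 21/200 + 109/1000 → 107/500
merge 29/250 + 13/100 → 123/500
merge 167/1000 + 9/50 → 347/1000
merge 193/1000 + 107/500 → 407/1000
merge 123/500 + 347/1000 → 593/1000
merge 407/1000 + 593/1000 → 1
L = 13/100 + 107/500 + 123/500 + 347/1000 + 407/1000 + 593/1000 + 1 = 2937/1000 = 2.937 bits/symbol.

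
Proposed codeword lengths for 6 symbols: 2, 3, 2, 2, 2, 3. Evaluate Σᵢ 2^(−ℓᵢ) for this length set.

With common denominator 2^3 = 8: Σ 2^(−ℓᵢ) = 2/8 + 1/8 + 2/8 + 2/8 + 2/8 + 1/8 = 10/8 = 1.25.

1.25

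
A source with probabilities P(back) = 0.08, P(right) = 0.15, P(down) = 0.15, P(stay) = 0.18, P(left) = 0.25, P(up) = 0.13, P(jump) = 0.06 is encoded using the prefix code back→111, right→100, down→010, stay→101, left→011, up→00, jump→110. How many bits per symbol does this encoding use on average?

2.87 bits/symbol

L̄ = Σ pᵢ·ℓᵢ = 0.08·3 + 0.15·3 + 0.15·3 + 0.18·3 + 0.25·3 + 0.13·2 + 0.06·3 = 2.87 bits/symbol.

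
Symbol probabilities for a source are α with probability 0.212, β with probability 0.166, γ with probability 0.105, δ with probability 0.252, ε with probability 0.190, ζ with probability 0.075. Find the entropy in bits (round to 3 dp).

2.483 bits

H = −Σ pᵢ log₂ pᵢ.
−0.212·log₂(0.212) = 0.4744
−0.166·log₂(0.166) = 0.4301
−0.105·log₂(0.105) = 0.3414
−0.252·log₂(0.252) = 0.5011
−0.190·log₂(0.190) = 0.4552
−0.075·log₂(0.075) = 0.2803
Sum ≈ 2.4825 → 2.483 bits.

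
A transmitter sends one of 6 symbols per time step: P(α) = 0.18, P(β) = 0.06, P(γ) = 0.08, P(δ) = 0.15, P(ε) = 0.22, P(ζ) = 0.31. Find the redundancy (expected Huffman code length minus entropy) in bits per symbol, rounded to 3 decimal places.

0.035 bits

Entropy H = −Σ p log₂ p ≈ 2.3953 bits.
Huffman merges: 3/50+2/25→7/50; 7/50+3/20→29/100; 9/50+11/50→2/5; 29/100+31/100→3/5; 2/5+3/5→1. L = 243/100 ≈ 2.4300.
L − H = 2.4300 − 2.3953 = 0.035 bits.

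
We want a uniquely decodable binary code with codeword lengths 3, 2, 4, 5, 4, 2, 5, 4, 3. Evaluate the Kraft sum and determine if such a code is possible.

1; yes

With common denominator 2^5 = 32: Σ 2^(−ℓᵢ) = 4/32 + 8/32 + 2/32 + 1/32 + 2/32 + 8/32 + 1/32 + 2/32 + 4/32 = 32/32 = 1.
Kraft's inequality requires Σ ≤ 1; here Σ = 1 ≤ 1, so such a prefix code exists.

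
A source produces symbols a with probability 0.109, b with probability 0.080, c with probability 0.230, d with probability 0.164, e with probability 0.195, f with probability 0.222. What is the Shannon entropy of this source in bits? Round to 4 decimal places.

H = −Σ pᵢ log₂ pᵢ.
−0.109·log₂(0.109) = 0.3485
−0.080·log₂(0.080) = 0.2915
−0.230·log₂(0.230) = 0.4877
−0.164·log₂(0.164) = 0.4278
−0.195·log₂(0.195) = 0.4599
−0.222·log₂(0.222) = 0.4820
Sum ≈ 2.4974 → 2.4974 bits.

2.4974 bits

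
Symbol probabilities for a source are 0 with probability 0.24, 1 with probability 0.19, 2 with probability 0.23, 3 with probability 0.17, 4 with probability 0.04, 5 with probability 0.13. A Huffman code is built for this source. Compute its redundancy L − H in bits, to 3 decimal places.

0.070 bits

Entropy H = −Σ p log₂ p ≈ 2.4400 bits.
Huffman merges: 1/25+13/100→17/100; 17/100+17/100→17/50; 19/100+23/100→21/50; 6/25+17/50→29/50; 21/50+29/50→1. L = 251/100 ≈ 2.5100.
L − H = 2.5100 − 2.4400 = 0.070 bits.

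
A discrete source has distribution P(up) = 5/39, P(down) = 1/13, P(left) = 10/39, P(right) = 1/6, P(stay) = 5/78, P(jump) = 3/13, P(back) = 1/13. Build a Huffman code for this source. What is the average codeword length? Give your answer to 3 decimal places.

2.654 bits/symbol

Repeatedly combine the two least-probable nodes; the expected code length is the sum of the merged weights.
merge 5/78 + 1/13 → 11/78
merge 1/13 + 5/39 → 8/39
merge 11/78 + 1/6 → 4/13
merge 8/39 + 3/13 → 17/39
merge 10/39 + 4/13 → 22/39
merge 17/39 + 22/39 → 1
L = 11/78 + 8/39 + 4/13 + 17/39 + 22/39 + 1 = 69/26 ≈ 2.654 bits/symbol.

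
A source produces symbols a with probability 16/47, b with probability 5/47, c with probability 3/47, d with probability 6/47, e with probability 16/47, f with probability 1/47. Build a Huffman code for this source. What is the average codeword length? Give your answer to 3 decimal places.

2.255 bits/symbol

Repeatedly combine the two least-probable nodes; the expected code length is the sum of the merged weights.
merge 1/47 + 3/47 → 4/47
merge 4/47 + 5/47 → 9/47
merge 6/47 + 9/47 → 15/47
merge 15/47 + 16/47 → 31/47
merge 16/47 + 31/47 → 1
L = 4/47 + 9/47 + 15/47 + 31/47 + 1 = 106/47 ≈ 2.255 bits/symbol.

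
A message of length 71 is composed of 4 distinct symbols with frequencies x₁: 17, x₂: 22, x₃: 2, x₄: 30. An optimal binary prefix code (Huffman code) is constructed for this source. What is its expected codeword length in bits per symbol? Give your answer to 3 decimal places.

Probabilities are the counts divided by 71.
Repeatedly combine the two least-probable nodes; the expected code length is the sum of the merged weights.
merge 2/71 + 17/71 → 19/71
merge 19/71 + 22/71 → 41/71
merge 30/71 + 41/71 → 1
L = 19/71 + 41/71 + 1 = 131/71 ≈ 1.845 bits/symbol.

1.845 bits/symbol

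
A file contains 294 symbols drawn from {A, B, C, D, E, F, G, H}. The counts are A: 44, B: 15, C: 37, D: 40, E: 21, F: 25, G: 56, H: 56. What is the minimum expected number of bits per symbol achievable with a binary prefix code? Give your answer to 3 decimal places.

Probabilities are the counts divided by 294.
Repeatedly combine the two least-probable nodes; the expected code length is the sum of the merged weights.
merge 5/98 + 1/14 → 6/49
merge 25/294 + 6/49 → 61/294
merge 37/294 + 20/147 → 11/42
merge 22/147 + 4/21 → 50/147
merge 4/21 + 61/294 → 39/98
merge 11/42 + 50/147 → 59/98
merge 39/98 + 59/98 → 1
L = 6/49 + 61/294 + 11/42 + 50/147 + 39/98 + 59/98 + 1 = 431/147 ≈ 2.932 bits/symbol.

2.932 bits/symbol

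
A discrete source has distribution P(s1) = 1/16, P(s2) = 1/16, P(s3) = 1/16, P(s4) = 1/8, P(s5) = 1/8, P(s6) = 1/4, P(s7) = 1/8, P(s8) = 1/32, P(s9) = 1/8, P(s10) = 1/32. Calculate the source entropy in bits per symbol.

3.0625 bits

Each probability is a power of 1/2, so log₂(1/p) is an integer.
H = Σ p·log₂(1/p) = 1/16·4 + 1/16·4 + 1/16·4 + 1/8·3 + 1/8·3 + 1/4·2 + 1/8·3 + 1/32·5 + 1/8·3 + 1/32·5 = 3.0625 bits.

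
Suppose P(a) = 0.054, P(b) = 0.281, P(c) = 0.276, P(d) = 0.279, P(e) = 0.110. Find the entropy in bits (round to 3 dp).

2.119 bits

H = −Σ pᵢ log₂ pᵢ.
−0.054·log₂(0.054) = 0.2274
−0.281·log₂(0.281) = 0.5146
−0.276·log₂(0.276) = 0.5126
−0.279·log₂(0.279) = 0.5138
−0.110·log₂(0.110) = 0.3503
Sum ≈ 2.1187 → 2.119 bits.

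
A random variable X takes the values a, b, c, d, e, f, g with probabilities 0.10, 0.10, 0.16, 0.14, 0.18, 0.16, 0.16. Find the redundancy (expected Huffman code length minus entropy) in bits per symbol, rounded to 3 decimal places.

Entropy H = −Σ p log₂ p ≈ 2.7759 bits.
Huffman merges: 1/10+1/10→1/5; 7/50+4/25→3/10; 4/25+4/25→8/25; 9/50+1/5→19/50; 3/10+8/25→31/50; 19/50+31/50→1. L = 141/50 ≈ 2.8200.
L − H = 2.8200 − 2.7759 = 0.044 bits.

0.044 bits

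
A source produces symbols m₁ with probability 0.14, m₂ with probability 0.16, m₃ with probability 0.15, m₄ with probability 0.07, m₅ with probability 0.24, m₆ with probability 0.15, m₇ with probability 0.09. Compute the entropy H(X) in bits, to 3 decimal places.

2.717 bits

H = −Σ pᵢ log₂ pᵢ.
−0.14·log₂(0.14) = 0.3971
−0.16·log₂(0.16) = 0.4230
−0.15·log₂(0.15) = 0.4105
−0.07·log₂(0.07) = 0.2686
−0.24·log₂(0.24) = 0.4941
−0.15·log₂(0.15) = 0.4105
−0.09·log₂(0.09) = 0.3127
Sum ≈ 2.7166 → 2.717 bits.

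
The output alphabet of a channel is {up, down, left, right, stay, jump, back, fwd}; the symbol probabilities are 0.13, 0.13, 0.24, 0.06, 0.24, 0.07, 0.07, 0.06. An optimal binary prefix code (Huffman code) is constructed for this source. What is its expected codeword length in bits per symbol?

2.78 bits/symbol

Repeatedly combine the two least-probable nodes; the expected code length is the sum of the merged weights.
merge 3/50 + 3/50 → 3/25
merge 7/100 + 7/100 → 7/50
merge 3/25 + 13/100 → 1/4
merge 13/100 + 7/50 → 27/100
merge 6/25 + 6/25 → 12/25
merge 1/4 + 27/100 → 13/25
merge 12/25 + 13/25 → 1
L = 3/25 + 7/50 + 1/4 + 27/100 + 12/25 + 13/25 + 1 = 139/50 = 2.78 bits/symbol.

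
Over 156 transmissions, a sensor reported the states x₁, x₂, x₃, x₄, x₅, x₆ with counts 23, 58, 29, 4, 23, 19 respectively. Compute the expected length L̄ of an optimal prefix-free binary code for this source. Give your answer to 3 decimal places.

2.404 bits/symbol

Probabilities are the counts divided by 156.
Repeatedly combine the two least-probable nodes; the expected code length is the sum of the merged weights.
merge 1/39 + 19/156 → 23/156
merge 23/156 + 23/156 → 23/78
merge 23/156 + 29/156 → 1/3
merge 23/78 + 1/3 → 49/78
merge 29/78 + 49/78 → 1
L = 23/156 + 23/78 + 1/3 + 49/78 + 1 = 125/52 ≈ 2.404 bits/symbol.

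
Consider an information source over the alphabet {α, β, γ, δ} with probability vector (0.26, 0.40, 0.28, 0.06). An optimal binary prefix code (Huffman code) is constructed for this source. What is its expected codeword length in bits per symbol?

1.92 bits/symbol

Repeatedly combine the two least-probable nodes; the expected code length is the sum of the merged weights.
merge 3/50 + 13/50 → 8/25
merge 7/25 + 8/25 → 3/5
merge 2/5 + 3/5 → 1
L = 8/25 + 3/5 + 1 = 48/25 = 1.92 bits/symbol.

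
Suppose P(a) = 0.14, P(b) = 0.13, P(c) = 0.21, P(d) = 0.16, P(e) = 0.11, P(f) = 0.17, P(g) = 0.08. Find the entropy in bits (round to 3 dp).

2.752 bits

H = −Σ pᵢ log₂ pᵢ.
−0.14·log₂(0.14) = 0.3971
−0.13·log₂(0.13) = 0.3826
−0.21·log₂(0.21) = 0.4728
−0.16·log₂(0.16) = 0.4230
−0.11·log₂(0.11) = 0.3503
−0.17·log₂(0.17) = 0.4346
−0.08·log₂(0.08) = 0.2915
Sum ≈ 2.7520 → 2.752 bits.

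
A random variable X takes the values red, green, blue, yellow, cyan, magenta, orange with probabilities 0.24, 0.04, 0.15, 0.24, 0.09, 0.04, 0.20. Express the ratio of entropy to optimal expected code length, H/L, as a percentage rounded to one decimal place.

99.1%

Entropy H = −Σ p log₂ p ≈ 2.5474 bits.
Huffman merges: 1/25+1/25→2/25; 2/25+9/100→17/100; 3/20+17/100→8/25; 1/5+6/25→11/25; 6/25+8/25→14/25; 11/25+14/25→1. L = 257/100 ≈ 2.5700.
Efficiency = H/L = 2.5474/2.5700 = 99.1%.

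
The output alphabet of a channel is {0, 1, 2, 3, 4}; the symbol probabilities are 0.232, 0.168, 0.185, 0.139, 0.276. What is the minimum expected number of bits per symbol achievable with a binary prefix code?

Repeatedly combine the two least-probable nodes; the expected code length is the sum of the merged weights.
merge 139/1000 + 21/125 → 307/1000
merge 37/200 + 29/125 → 417/1000
merge 69/250 + 307/1000 → 583/1000
merge 417/1000 + 583/1000 → 1
L = 307/1000 + 417/1000 + 583/1000 + 1 = 2307/1000 = 2.307 bits/symbol.

2.307 bits/symbol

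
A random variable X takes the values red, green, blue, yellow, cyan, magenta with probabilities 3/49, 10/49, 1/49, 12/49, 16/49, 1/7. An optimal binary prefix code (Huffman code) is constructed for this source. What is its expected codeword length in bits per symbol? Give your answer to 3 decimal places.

2.306 bits/symbol

Repeatedly combine the two least-probable nodes; the expected code length is the sum of the merged weights.
merge 1/49 + 3/49 → 4/49
merge 4/49 + 1/7 → 11/49
merge 10/49 + 11/49 → 3/7
merge 12/49 + 16/49 → 4/7
merge 3/7 + 4/7 → 1
L = 4/49 + 11/49 + 3/7 + 4/7 + 1 = 113/49 ≈ 2.306 bits/symbol.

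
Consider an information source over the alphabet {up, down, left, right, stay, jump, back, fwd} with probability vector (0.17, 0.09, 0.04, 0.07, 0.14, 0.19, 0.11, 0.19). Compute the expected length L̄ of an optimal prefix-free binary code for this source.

2.92 bits/symbol

Repeatedly combine the two least-probable nodes; the expected code length is the sum of the merged weights.
merge 1/25 + 7/100 → 11/100
merge 9/100 + 11/100 → 1/5
merge 11/100 + 7/50 → 1/4
merge 17/100 + 19/100 → 9/25
merge 19/100 + 1/5 → 39/100
merge 1/4 + 9/25 → 61/100
merge 39/100 + 61/100 → 1
L = 11/100 + 1/5 + 1/4 + 9/25 + 39/100 + 61/100 + 1 = 73/25 = 2.92 bits/symbol.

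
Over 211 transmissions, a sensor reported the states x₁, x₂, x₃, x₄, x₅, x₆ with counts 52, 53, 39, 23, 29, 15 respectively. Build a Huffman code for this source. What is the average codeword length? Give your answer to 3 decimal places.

Probabilities are the counts divided by 211.
Repeatedly combine the two least-probable nodes; the expected code length is the sum of the merged weights.
merge 15/211 + 23/211 → 38/211
merge 29/211 + 38/211 → 67/211
merge 39/211 + 52/211 → 91/211
merge 53/211 + 67/211 → 120/211
merge 91/211 + 120/211 → 1
L = 38/211 + 67/211 + 91/211 + 120/211 + 1 = 527/211 ≈ 2.498 bits/symbol.

2.498 bits/symbol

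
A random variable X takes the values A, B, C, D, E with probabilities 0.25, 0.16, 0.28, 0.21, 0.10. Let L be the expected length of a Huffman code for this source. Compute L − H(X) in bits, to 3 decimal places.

Entropy H = −Σ p log₂ p ≈ 2.2423 bits.
Huffman merges: 1/10+4/25→13/50; 21/100+1/4→23/50; 13/50+7/25→27/50; 23/50+27/50→1. L = 113/50 ≈ 2.2600.
L − H = 2.2600 − 2.2423 = 0.018 bits.

0.018 bits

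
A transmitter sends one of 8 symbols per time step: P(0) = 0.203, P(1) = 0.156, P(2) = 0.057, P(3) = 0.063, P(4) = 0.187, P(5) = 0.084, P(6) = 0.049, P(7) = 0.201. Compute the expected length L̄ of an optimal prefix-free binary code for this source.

Repeatedly combine the two least-probable nodes; the expected code length is the sum of the merged weights.
merge 49/1000 + 57/1000 → 53/500
merge 63/1000 + 21/250 → 147/1000
merge 53/500 + 147/1000 → 253/1000
merge 39/250 + 187/1000 → 343/1000
merge 201/1000 + 203/1000 → 101/250
merge 253/1000 + 343/1000 → 149/250
merge 101/250 + 149/250 → 1
L = 53/500 + 147/1000 + 253/1000 + 343/1000 + 101/250 + 149/250 + 1 = 2849/1000 = 2.849 bits/symbol.

2.849 bits/symbol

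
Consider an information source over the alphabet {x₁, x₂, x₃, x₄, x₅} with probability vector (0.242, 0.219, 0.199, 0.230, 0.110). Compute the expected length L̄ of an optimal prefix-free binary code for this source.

Repeatedly combine the two least-probable nodes; the expected code length is the sum of the merged weights.
merge 11/100 + 199/1000 → 309/1000
merge 219/1000 + 23/100 → 449/1000
merge 121/500 + 309/1000 → 551/1000
merge 449/1000 + 551/1000 → 1
L = 309/1000 + 449/1000 + 551/1000 + 1 = 2309/1000 = 2.309 bits/symbol.

2.309 bits/symbol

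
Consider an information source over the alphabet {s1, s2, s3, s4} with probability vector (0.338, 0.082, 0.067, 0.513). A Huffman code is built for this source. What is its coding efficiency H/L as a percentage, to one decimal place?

Entropy H = −Σ p log₂ p ≈ 1.5801 bits.
Huffman merges: 67/1000+41/500→149/1000; 149/1000+169/500→487/1000; 487/1000+513/1000→1. L = 409/250 ≈ 1.6360.
Efficiency = H/L = 1.5801/1.6360 = 96.6%.

96.6%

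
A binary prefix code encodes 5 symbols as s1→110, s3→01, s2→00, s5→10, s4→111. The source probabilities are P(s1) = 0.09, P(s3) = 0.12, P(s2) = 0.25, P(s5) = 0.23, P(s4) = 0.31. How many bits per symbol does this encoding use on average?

2.4 bits/symbol

L̄ = Σ pᵢ·ℓᵢ = 0.09·3 + 0.12·2 + 0.25·2 + 0.23·2 + 0.31·3 = 2.4 bits/symbol.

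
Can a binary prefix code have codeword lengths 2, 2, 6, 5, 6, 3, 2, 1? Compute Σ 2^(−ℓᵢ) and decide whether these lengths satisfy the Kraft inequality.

1.4375; no

With common denominator 2^6 = 64: Σ 2^(−ℓᵢ) = 16/64 + 16/64 + 1/64 + 2/64 + 1/64 + 8/64 + 16/64 + 32/64 = 92/64 = 1.4375.
Kraft's inequality requires Σ ≤ 1; here Σ = 1.4375 > 1, so no such prefix code exists.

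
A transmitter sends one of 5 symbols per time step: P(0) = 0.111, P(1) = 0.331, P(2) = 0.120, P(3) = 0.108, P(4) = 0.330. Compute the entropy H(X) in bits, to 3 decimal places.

2.122 bits

H = −Σ pᵢ log₂ pᵢ.
−0.111·log₂(0.111) = 0.3520
−0.331·log₂(0.331) = 0.5280
−0.120·log₂(0.120) = 0.3671
−0.108·log₂(0.108) = 0.3468
−0.330·log₂(0.330) = 0.5278
Sum ≈ 2.1217 → 2.122 bits.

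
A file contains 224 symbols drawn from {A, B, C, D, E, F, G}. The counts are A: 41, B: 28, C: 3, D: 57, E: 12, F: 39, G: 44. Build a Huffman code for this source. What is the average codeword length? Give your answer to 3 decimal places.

Probabilities are the counts divided by 224.
Repeatedly combine the two least-probable nodes; the expected code length is the sum of the merged weights.
merge 3/224 + 3/56 → 15/224
merge 15/224 + 1/8 → 43/224
merge 39/224 + 41/224 → 5/14
merge 43/224 + 11/56 → 87/224
merge 57/224 + 5/14 → 137/224
merge 87/224 + 137/224 → 1
L = 15/224 + 43/224 + 5/14 + 87/224 + 137/224 + 1 = 293/112 ≈ 2.616 bits/symbol.

2.616 bits/symbol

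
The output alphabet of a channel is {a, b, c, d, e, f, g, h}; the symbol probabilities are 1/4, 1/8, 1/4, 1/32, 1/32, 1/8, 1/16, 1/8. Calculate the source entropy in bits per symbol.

2.6875 bits

Each probability is a power of 1/2, so log₂(1/p) is an integer.
H = Σ p·log₂(1/p) = 1/4·2 + 1/8·3 + 1/4·2 + 1/32·5 + 1/32·5 + 1/8·3 + 1/16·4 + 1/8·3 = 2.6875 bits.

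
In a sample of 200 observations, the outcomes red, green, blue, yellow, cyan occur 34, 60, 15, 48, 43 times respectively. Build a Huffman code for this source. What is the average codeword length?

Probabilities are the counts divided by 200.
Repeatedly combine the two least-probable nodes; the expected code length is the sum of the merged weights.
merge 3/40 + 17/100 → 49/200
merge 43/200 + 6/25 → 91/200
merge 49/200 + 3/10 → 109/200
merge 91/200 + 109/200 → 1
L = 49/200 + 91/200 + 109/200 + 1 = 449/200 = 2.245 bits/symbol.

2.245 bits/symbol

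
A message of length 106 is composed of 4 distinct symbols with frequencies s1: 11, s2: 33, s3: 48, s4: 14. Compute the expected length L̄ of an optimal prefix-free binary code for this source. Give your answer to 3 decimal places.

Probabilities are the counts divided by 106.
Repeatedly combine the two least-probable nodes; the expected code length is the sum of the merged weights.
merge 11/106 + 7/53 → 25/106
merge 25/106 + 33/106 → 29/53
merge 24/53 + 29/53 → 1
L = 25/106 + 29/53 + 1 = 189/106 ≈ 1.783 bits/symbol.

1.783 bits/symbol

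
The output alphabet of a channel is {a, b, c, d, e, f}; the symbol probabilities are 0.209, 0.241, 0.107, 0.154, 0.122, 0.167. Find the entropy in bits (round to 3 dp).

2.529 bits

H = −Σ pᵢ log₂ pᵢ.
−0.209·log₂(0.209) = 0.4720
−0.241·log₂(0.241) = 0.4947
−0.107·log₂(0.107) = 0.3450
−0.154·log₂(0.154) = 0.4156
−0.122·log₂(0.122) = 0.3703
−0.167·log₂(0.167) = 0.4312
Sum ≈ 2.5289 → 2.529 bits.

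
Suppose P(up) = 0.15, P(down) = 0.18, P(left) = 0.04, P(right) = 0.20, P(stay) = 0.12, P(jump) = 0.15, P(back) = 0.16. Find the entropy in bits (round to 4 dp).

H = −Σ pᵢ log₂ pᵢ.
−0.15·log₂(0.15) = 0.4105
−0.18·log₂(0.18) = 0.4453
−0.04·log₂(0.04) = 0.1858
−0.20·log₂(0.20) = 0.4644
−0.12·log₂(0.12) = 0.3671
−0.15·log₂(0.15) = 0.4105
−0.16·log₂(0.16) = 0.4230
Sum ≈ 2.7066 → 2.7066 bits.

2.7066 bits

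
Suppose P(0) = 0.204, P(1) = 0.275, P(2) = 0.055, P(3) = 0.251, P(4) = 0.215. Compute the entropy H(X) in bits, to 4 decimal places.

H = −Σ pᵢ log₂ pᵢ.
−0.204·log₂(0.204) = 0.4678
−0.275·log₂(0.275) = 0.5122
−0.055·log₂(0.055) = 0.2301
−0.251·log₂(0.251) = 0.5006
−0.215·log₂(0.215) = 0.4768
Sum ≈ 2.1875 → 2.1875 bits.

2.1875 bits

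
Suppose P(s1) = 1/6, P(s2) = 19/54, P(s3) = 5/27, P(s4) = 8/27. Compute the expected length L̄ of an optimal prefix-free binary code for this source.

2 bits/symbol

Repeatedly combine the two least-probable nodes; the expected code length is the sum of the merged weights.
merge 1/6 + 5/27 → 19/54
merge 8/27 + 19/54 → 35/54
merge 19/54 + 35/54 → 1
L = 19/54 + 35/54 + 1 = 2 bits/symbol.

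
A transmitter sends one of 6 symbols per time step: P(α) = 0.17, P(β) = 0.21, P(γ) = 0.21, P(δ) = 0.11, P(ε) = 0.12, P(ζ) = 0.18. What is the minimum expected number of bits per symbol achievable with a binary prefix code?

Repeatedly combine the two least-probable nodes; the expected code length is the sum of the merged weights.
merge 11/100 + 3/25 → 23/100
merge 17/100 + 9/50 → 7/20
merge 21/100 + 21/100 → 21/50
merge 23/100 + 7/20 → 29/50
merge 21/50 + 29/50 → 1
L = 23/100 + 7/20 + 21/50 + 29/50 + 1 = 129/50 = 2.58 bits/symbol.

2.58 bits/symbol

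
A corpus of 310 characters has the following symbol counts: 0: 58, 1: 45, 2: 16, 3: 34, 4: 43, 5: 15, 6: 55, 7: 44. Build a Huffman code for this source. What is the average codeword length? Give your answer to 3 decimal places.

2.913 bits/symbol

Probabilities are the counts divided by 310.
Repeatedly combine the two least-probable nodes; the expected code length is the sum of the merged weights.
merge 3/62 + 8/155 → 1/10
merge 1/10 + 17/155 → 13/62
merge 43/310 + 22/155 → 87/310
merge 9/62 + 11/62 → 10/31
merge 29/155 + 13/62 → 123/310
merge 87/310 + 10/31 → 187/310
merge 123/310 + 187/310 → 1
L = 1/10 + 13/62 + 87/310 + 10/31 + 123/310 + 187/310 + 1 = 903/310 ≈ 2.913 bits/symbol.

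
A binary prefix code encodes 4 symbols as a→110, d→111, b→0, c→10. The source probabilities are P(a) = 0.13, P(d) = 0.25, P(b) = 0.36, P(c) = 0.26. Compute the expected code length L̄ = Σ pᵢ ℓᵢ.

L̄ = Σ pᵢ·ℓᵢ = 0.13·3 + 0.25·3 + 0.36·1 + 0.26·2 = 2.02 bits/symbol.

2.02 bits/symbol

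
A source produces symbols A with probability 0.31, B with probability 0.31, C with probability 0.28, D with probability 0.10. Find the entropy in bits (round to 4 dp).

H = −Σ pᵢ log₂ pᵢ.
−0.31·log₂(0.31) = 0.5238
−0.31·log₂(0.31) = 0.5238
−0.28·log₂(0.28) = 0.5142
−0.10·log₂(0.10) = 0.3322
Sum ≈ 1.8940 → 1.8940 bits.

1.8940 bits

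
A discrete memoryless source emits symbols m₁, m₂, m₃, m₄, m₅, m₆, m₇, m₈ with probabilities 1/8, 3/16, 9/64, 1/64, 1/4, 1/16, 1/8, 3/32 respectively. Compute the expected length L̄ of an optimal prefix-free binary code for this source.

2.8125 bits/symbol

Repeatedly combine the two least-probable nodes; the expected code length is the sum of the merged weights.
merge 1/64 + 1/16 → 5/64
merge 5/64 + 3/32 → 11/64
merge 1/8 + 1/8 → 1/4
merge 9/64 + 11/64 → 5/16
merge 3/16 + 1/4 → 7/16
merge 1/4 + 5/16 → 9/16
merge 7/16 + 9/16 → 1
L = 5/64 + 11/64 + 1/4 + 5/16 + 7/16 + 9/16 + 1 = 45/16 = 2.8125 bits/symbol.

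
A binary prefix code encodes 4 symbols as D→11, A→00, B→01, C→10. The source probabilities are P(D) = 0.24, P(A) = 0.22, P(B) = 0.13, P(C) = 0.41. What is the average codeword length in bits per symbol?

L̄ = Σ pᵢ·ℓᵢ = 0.24·2 + 0.22·2 + 0.13·2 + 0.41·2 = 2 bits/symbol.

2 bits/symbol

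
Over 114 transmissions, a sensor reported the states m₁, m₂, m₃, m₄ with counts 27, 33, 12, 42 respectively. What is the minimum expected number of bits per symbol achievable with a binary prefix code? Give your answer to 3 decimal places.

1.974 bits/symbol

Probabilities are the counts divided by 114.
Repeatedly combine the two least-probable nodes; the expected code length is the sum of the merged weights.
merge 2/19 + 9/38 → 13/38
merge 11/38 + 13/38 → 12/19
merge 7/19 + 12/19 → 1
L = 13/38 + 12/19 + 1 = 75/38 ≈ 1.974 bits/symbol.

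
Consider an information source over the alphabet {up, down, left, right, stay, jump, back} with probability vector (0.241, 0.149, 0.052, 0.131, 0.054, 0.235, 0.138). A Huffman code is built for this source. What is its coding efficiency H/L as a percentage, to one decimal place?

Entropy H = −Σ p log₂ p ≈ 2.6226 bits.
Huffman merges: 13/250+27/500→53/500; 53/500+131/1000→237/1000; 69/500+149/1000→287/1000; 47/200+237/1000→59/125; 241/1000+287/1000→66/125; 59/125+66/125→1. L = 263/100 ≈ 2.6300.
Efficiency = H/L = 2.6226/2.6300 = 99.7%.

99.7%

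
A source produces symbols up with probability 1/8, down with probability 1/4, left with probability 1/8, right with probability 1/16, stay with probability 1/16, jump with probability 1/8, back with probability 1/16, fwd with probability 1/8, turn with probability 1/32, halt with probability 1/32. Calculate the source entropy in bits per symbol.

Each probability is a power of 1/2, so log₂(1/p) is an integer.
H = Σ p·log₂(1/p) = 1/8·3 + 1/4·2 + 1/8·3 + 1/16·4 + 1/16·4 + 1/8·3 + 1/16·4 + 1/8·3 + 1/32·5 + 1/32·5 = 3.0625 bits.

3.0625 bits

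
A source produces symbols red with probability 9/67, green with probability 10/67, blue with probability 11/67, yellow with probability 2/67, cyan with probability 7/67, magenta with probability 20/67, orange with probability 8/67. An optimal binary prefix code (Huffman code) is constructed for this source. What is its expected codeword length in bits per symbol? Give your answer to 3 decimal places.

Repeatedly combine the two least-probable nodes; the expected code length is the sum of the merged weights.
merge 2/67 + 7/67 → 9/67
merge 8/67 + 9/67 → 17/67
merge 9/67 + 10/67 → 19/67
merge 11/67 + 17/67 → 28/67
merge 19/67 + 20/67 → 39/67
merge 28/67 + 39/67 → 1
L = 9/67 + 17/67 + 19/67 + 28/67 + 39/67 + 1 = 179/67 ≈ 2.672 bits/symbol.

2.672 bits/symbol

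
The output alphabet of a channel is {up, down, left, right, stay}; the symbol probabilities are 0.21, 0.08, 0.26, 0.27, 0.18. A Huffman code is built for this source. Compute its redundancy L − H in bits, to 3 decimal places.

Entropy H = −Σ p log₂ p ≈ 2.2249 bits.
Huffman merges: 2/25+9/50→13/50; 21/100+13/50→47/100; 13/50+27/100→53/100; 47/100+53/100→1. L = 113/50 ≈ 2.2600.
L − H = 2.2600 − 2.2249 = 0.035 bits.

0.035 bits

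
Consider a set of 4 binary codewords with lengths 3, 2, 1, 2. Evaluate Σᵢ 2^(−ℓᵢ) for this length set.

1.125

With common denominator 2^3 = 8: Σ 2^(−ℓᵢ) = 1/8 + 2/8 + 4/8 + 2/8 = 9/8 = 1.125.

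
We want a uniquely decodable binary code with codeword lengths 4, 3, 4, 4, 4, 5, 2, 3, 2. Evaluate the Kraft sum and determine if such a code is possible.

1.03125; no

With common denominator 2^5 = 32: Σ 2^(−ℓᵢ) = 2/32 + 4/32 + 2/32 + 2/32 + 2/32 + 1/32 + 8/32 + 4/32 + 8/32 = 33/32 = 1.03125.
Kraft's inequality requires Σ ≤ 1; here Σ = 1.03125 > 1, so no such prefix code exists.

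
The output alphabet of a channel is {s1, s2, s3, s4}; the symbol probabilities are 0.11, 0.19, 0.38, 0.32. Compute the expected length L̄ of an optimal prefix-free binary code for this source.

1.92 bits/symbol

Repeatedly combine the two least-probable nodes; the expected code length is the sum of the merged weights.
merge 11/100 + 19/100 → 3/10
merge 3/10 + 8/25 → 31/50
merge 19/50 + 31/50 → 1
L = 3/10 + 31/50 + 1 = 48/25 = 1.92 bits/symbol.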